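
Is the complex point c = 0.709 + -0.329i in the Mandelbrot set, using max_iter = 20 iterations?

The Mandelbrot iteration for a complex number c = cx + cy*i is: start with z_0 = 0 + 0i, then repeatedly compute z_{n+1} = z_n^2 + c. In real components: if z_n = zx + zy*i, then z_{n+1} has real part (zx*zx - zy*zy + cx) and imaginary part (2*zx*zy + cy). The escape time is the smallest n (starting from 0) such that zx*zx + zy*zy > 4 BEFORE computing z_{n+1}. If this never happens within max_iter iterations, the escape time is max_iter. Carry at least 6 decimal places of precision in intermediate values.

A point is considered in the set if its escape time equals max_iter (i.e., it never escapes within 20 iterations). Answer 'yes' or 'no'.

z_0 = 0 + 0i, c = 0.7090 + -0.3290i
Iter 1: z = 0.7090 + -0.3290i, |z|^2 = 0.6109
Iter 2: z = 1.1034 + -0.7955i, |z|^2 = 1.8504
Iter 3: z = 1.2937 + -2.0846i, |z|^2 = 6.0194
Escaped at iteration 3

Answer: no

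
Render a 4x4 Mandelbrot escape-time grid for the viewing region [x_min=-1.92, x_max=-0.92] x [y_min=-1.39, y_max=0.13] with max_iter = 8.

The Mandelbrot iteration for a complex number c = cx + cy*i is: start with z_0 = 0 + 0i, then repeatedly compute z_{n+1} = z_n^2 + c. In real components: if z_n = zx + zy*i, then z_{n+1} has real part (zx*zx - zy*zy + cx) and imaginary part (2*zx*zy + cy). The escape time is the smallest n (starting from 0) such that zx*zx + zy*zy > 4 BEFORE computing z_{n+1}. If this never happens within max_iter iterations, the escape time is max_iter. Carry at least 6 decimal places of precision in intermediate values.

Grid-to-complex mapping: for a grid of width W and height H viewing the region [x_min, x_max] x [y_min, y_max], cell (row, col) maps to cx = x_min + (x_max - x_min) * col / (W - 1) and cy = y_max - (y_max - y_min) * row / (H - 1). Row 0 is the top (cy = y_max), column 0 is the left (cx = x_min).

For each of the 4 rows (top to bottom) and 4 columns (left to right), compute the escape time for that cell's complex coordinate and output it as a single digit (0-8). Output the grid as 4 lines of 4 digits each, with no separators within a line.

Answer: 4688
3487
1333
1122

Derivation:
(row=0, col=0): c = -1.9200 + 0.1300i → escape time 4
(row=0, col=1): c = -1.5867 + 0.1300i → escape time 6
(row=0, col=2): c = -1.2533 + 0.1300i → escape time 8
(row=0, col=3): c = -0.9200 + 0.1300i → escape time 8
(row=1, col=0): c = -1.9200 + -0.3767i → escape time 3
(row=1, col=1): c = -1.5867 + -0.3767i → escape time 4
(row=1, col=2): c = -1.2533 + -0.3767i → escape time 8
(row=1, col=3): c = -0.9200 + -0.3767i → escape time 7
(row=2, col=0): c = -1.9200 + -0.8833i → escape time 1
(row=2, col=1): c = -1.5867 + -0.8833i → escape time 3
(row=2, col=2): c = -1.2533 + -0.8833i → escape time 3
(row=2, col=3): c = -0.9200 + -0.8833i → escape time 3
(row=3, col=0): c = -1.9200 + -1.3900i → escape time 1
(row=3, col=1): c = -1.5867 + -1.3900i → escape time 1
(row=3, col=2): c = -1.2533 + -1.3900i → escape time 2
(row=3, col=3): c = -0.9200 + -1.3900i → escape time 2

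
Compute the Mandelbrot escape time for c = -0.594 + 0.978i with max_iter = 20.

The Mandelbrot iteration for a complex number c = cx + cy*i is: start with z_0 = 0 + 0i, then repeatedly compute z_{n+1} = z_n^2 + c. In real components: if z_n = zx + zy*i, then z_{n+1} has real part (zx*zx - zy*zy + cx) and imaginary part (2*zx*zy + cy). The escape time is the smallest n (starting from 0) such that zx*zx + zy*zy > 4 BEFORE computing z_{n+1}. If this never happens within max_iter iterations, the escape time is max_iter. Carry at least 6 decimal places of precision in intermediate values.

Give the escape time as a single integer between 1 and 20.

Answer: 4

Derivation:
z_0 = 0 + 0i, c = -0.5940 + 0.9780i
Iter 1: z = -0.5940 + 0.9780i, |z|^2 = 1.3093
Iter 2: z = -1.1976 + -0.1839i, |z|^2 = 1.4682
Iter 3: z = 0.8066 + 1.4184i, |z|^2 = 2.6624
Iter 4: z = -1.9554 + 3.2660i, |z|^2 = 14.4905
Escaped at iteration 4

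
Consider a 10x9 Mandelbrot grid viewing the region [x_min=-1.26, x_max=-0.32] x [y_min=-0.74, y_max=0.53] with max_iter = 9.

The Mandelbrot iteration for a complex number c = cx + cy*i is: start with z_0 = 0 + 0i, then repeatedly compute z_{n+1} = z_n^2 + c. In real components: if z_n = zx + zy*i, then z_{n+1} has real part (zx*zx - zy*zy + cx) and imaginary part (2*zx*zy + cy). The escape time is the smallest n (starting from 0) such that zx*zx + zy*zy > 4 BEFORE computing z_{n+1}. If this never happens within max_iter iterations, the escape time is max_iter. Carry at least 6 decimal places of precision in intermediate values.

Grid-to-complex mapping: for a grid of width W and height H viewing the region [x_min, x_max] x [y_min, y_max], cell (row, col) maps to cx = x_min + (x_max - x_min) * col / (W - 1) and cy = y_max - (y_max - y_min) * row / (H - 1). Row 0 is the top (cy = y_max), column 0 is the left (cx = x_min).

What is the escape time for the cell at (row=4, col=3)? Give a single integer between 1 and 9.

z_0 = 0 + 0i, c = -0.9467 + -0.1050i
Iter 1: z = -0.9467 + -0.1050i, |z|^2 = 0.9072
Iter 2: z = -0.0615 + 0.0938i, |z|^2 = 0.0126
Iter 3: z = -0.9517 + -0.1165i, |z|^2 = 0.9193
Iter 4: z = -0.0546 + 0.1168i, |z|^2 = 0.0166
Iter 5: z = -0.9573 + -0.1177i, |z|^2 = 0.9304
Iter 6: z = -0.0440 + 0.1204i, |z|^2 = 0.0164
Iter 7: z = -0.9592 + -0.1156i, |z|^2 = 0.9335
Iter 8: z = -0.0399 + 0.1168i, |z|^2 = 0.0152

Answer: 9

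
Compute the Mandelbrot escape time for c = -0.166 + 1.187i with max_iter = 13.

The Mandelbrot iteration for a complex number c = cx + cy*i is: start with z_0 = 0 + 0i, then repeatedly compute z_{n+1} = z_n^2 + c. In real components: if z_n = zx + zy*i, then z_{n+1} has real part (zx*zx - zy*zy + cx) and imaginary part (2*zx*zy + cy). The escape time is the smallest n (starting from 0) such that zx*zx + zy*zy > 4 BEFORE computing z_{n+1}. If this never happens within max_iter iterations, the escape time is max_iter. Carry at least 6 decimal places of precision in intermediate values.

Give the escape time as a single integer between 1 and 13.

Answer: 3

Derivation:
z_0 = 0 + 0i, c = -0.1660 + 1.1870i
Iter 1: z = -0.1660 + 1.1870i, |z|^2 = 1.4365
Iter 2: z = -1.5474 + 0.7929i, |z|^2 = 3.0232
Iter 3: z = 1.5998 + -1.2669i, |z|^2 = 4.1644
Escaped at iteration 3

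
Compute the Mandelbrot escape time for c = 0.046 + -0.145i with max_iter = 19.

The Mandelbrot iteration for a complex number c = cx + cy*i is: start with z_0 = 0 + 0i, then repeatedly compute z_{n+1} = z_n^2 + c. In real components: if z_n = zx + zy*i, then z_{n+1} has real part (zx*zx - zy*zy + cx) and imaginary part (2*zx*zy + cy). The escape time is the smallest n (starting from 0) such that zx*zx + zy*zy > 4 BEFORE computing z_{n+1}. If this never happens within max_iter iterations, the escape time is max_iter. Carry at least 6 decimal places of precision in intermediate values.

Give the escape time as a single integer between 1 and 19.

z_0 = 0 + 0i, c = 0.0460 + -0.1450i
Iter 1: z = 0.0460 + -0.1450i, |z|^2 = 0.0231
Iter 2: z = 0.0271 + -0.1583i, |z|^2 = 0.0258
Iter 3: z = 0.0217 + -0.1536i, |z|^2 = 0.0241
Iter 4: z = 0.0229 + -0.1517i, |z|^2 = 0.0235
Iter 5: z = 0.0235 + -0.1519i, |z|^2 = 0.0236
Iter 6: z = 0.0235 + -0.1521i, |z|^2 = 0.0237
Iter 7: z = 0.0234 + -0.1521i, |z|^2 = 0.0237
Iter 8: z = 0.0234 + -0.1521i, |z|^2 = 0.0237
Iter 9: z = 0.0234 + -0.1521i, |z|^2 = 0.0237
Iter 10: z = 0.0234 + -0.1521i, |z|^2 = 0.0237
Iter 11: z = 0.0234 + -0.1521i, |z|^2 = 0.0237
Iter 12: z = 0.0234 + -0.1521i, |z|^2 = 0.0237
Iter 13: z = 0.0234 + -0.1521i, |z|^2 = 0.0237
Iter 14: z = 0.0234 + -0.1521i, |z|^2 = 0.0237
Iter 15: z = 0.0234 + -0.1521i, |z|^2 = 0.0237
Iter 16: z = 0.0234 + -0.1521i, |z|^2 = 0.0237
Iter 17: z = 0.0234 + -0.1521i, |z|^2 = 0.0237
Iter 18: z = 0.0234 + -0.1521i, |z|^2 = 0.0237

Answer: 19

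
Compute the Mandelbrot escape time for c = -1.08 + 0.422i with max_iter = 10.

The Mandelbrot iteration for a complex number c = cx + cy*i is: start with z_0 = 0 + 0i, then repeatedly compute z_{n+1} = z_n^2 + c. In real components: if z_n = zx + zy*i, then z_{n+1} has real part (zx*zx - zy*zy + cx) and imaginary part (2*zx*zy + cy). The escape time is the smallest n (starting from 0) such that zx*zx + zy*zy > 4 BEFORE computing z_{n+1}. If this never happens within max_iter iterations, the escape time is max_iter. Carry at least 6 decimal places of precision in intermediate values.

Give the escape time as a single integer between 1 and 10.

Answer: 6

Derivation:
z_0 = 0 + 0i, c = -1.0800 + 0.4220i
Iter 1: z = -1.0800 + 0.4220i, |z|^2 = 1.3445
Iter 2: z = -0.0917 + -0.4895i, |z|^2 = 0.2480
Iter 3: z = -1.3112 + 0.5118i, |z|^2 = 1.9812
Iter 4: z = 0.3774 + -0.9201i, |z|^2 = 0.9890
Iter 5: z = -1.7841 + -0.2725i, |z|^2 = 3.2572
Iter 6: z = 2.0287 + 1.3943i, |z|^2 = 6.0598
Escaped at iteration 6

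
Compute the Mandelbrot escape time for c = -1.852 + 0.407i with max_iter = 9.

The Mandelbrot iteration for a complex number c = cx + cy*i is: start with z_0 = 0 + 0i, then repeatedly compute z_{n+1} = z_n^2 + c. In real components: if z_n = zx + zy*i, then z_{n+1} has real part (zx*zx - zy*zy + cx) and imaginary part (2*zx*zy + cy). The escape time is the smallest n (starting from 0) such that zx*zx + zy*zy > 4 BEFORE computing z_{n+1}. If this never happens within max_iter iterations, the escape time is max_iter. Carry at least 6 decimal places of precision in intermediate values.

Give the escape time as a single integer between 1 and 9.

z_0 = 0 + 0i, c = -1.8520 + 0.4070i
Iter 1: z = -1.8520 + 0.4070i, |z|^2 = 3.5956
Iter 2: z = 1.4123 + -1.1005i, |z|^2 = 3.2056
Iter 3: z = -1.0687 + -2.7015i, |z|^2 = 8.4400
Escaped at iteration 3

Answer: 3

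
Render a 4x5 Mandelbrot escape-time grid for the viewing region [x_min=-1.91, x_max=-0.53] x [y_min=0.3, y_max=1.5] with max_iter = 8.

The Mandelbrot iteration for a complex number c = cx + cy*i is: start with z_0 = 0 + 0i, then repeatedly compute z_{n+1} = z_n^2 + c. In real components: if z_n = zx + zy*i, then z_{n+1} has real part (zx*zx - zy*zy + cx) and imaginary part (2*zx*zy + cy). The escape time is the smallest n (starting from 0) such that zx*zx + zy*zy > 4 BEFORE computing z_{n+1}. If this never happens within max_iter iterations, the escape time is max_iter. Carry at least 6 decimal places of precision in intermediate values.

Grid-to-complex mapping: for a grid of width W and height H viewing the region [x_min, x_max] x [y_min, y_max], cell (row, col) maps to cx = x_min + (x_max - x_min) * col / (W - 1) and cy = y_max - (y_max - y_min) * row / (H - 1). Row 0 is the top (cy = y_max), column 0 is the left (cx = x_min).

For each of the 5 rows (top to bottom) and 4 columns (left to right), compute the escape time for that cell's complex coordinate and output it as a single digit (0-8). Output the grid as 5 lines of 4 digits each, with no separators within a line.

(row=0, col=0): c = -1.9100 + 1.5000i → escape time 1
(row=0, col=1): c = -1.4500 + 1.5000i → escape time 1
(row=0, col=2): c = -0.9900 + 1.5000i → escape time 2
(row=0, col=3): c = -0.5300 + 1.5000i → escape time 2
(row=1, col=0): c = -1.9100 + 1.2000i → escape time 1
(row=1, col=1): c = -1.4500 + 1.2000i → escape time 2
(row=1, col=2): c = -0.9900 + 1.2000i → escape time 3
(row=1, col=3): c = -0.5300 + 1.2000i → escape time 3
(row=2, col=0): c = -1.9100 + 0.9000i → escape time 1
(row=2, col=1): c = -1.4500 + 0.9000i → escape time 3
(row=2, col=2): c = -0.9900 + 0.9000i → escape time 3
(row=2, col=3): c = -0.5300 + 0.9000i → escape time 4
(row=3, col=0): c = -1.9100 + 0.6000i → escape time 1
(row=3, col=1): c = -1.4500 + 0.6000i → escape time 3
(row=3, col=2): c = -0.9900 + 0.6000i → escape time 5
(row=3, col=3): c = -0.5300 + 0.6000i → escape time 8
(row=4, col=0): c = -1.9100 + 0.3000i → escape time 3
(row=4, col=1): c = -1.4500 + 0.3000i → escape time 5
(row=4, col=2): c = -0.9900 + 0.3000i → escape time 8
(row=4, col=3): c = -0.5300 + 0.3000i → escape time 8

Answer: 1122
1233
1334
1358
3588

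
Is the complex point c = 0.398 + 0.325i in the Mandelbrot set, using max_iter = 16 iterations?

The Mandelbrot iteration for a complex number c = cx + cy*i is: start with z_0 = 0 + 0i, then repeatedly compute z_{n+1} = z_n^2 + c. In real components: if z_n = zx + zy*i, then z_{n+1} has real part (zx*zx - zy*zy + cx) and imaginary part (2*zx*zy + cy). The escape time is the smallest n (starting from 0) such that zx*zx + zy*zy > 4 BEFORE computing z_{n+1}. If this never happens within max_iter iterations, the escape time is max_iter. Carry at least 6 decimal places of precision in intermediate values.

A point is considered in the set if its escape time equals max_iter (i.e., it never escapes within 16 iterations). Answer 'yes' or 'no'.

z_0 = 0 + 0i, c = 0.3980 + 0.3250i
Iter 1: z = 0.3980 + 0.3250i, |z|^2 = 0.2640
Iter 2: z = 0.4508 + 0.5837i, |z|^2 = 0.5439
Iter 3: z = 0.2605 + 0.8512i, |z|^2 = 0.7925
Iter 4: z = -0.2588 + 0.7685i, |z|^2 = 0.6575
Iter 5: z = -0.1256 + -0.0727i, |z|^2 = 0.0211
Iter 6: z = 0.4085 + 0.3433i, |z|^2 = 0.2847
Iter 7: z = 0.4470 + 0.6054i, |z|^2 = 0.5664
Iter 8: z = 0.2313 + 0.8663i, |z|^2 = 0.8040
Iter 9: z = -0.2990 + 0.7257i, |z|^2 = 0.6161
Iter 10: z = -0.0393 + -0.1090i, |z|^2 = 0.0134
Iter 11: z = 0.3877 + 0.3336i, |z|^2 = 0.2615
Iter 12: z = 0.4370 + 0.5836i, |z|^2 = 0.5316
Iter 13: z = 0.2484 + 0.8351i, |z|^2 = 0.7591
Iter 14: z = -0.2377 + 0.7398i, |z|^2 = 0.6039
Iter 15: z = -0.0929 + -0.0267i, |z|^2 = 0.0093
Did not escape in 16 iterations → in set

Answer: yes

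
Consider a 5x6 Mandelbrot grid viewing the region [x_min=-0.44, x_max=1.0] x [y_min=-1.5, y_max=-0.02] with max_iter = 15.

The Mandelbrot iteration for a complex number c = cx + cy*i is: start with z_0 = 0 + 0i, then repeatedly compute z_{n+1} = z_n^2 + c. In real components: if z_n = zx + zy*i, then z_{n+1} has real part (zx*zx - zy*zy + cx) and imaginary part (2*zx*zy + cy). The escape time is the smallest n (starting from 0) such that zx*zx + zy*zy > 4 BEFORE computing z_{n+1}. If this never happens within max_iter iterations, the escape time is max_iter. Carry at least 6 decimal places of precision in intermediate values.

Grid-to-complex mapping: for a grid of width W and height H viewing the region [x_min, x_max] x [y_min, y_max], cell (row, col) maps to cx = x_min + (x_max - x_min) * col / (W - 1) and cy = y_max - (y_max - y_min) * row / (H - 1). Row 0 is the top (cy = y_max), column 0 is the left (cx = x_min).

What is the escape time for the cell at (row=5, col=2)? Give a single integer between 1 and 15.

Answer: 2

Derivation:
z_0 = 0 + 0i, c = 0.2800 + -1.5000i
Iter 1: z = 0.2800 + -1.5000i, |z|^2 = 2.3284
Iter 2: z = -1.8916 + -2.3400i, |z|^2 = 9.0538
Escaped at iteration 2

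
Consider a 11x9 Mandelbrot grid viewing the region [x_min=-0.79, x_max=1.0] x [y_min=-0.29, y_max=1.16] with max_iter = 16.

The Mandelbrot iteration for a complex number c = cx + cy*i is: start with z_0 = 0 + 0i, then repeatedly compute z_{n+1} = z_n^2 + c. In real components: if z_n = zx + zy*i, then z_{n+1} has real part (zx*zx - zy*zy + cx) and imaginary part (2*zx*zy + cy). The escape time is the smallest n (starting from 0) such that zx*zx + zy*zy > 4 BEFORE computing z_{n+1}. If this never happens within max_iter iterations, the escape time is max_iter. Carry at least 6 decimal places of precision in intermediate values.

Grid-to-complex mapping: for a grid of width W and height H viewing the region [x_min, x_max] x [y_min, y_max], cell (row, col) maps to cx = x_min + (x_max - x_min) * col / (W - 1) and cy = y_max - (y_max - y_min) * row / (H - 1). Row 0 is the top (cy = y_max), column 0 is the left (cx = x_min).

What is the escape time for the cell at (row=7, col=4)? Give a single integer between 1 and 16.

Answer: 16

Derivation:
z_0 = 0 + 0i, c = -0.0740 + -0.1088i
Iter 1: z = -0.0740 + -0.1088i, |z|^2 = 0.0173
Iter 2: z = -0.0804 + -0.0927i, |z|^2 = 0.0150
Iter 3: z = -0.0761 + -0.0939i, |z|^2 = 0.0146
Iter 4: z = -0.0770 + -0.0945i, |z|^2 = 0.0149
Iter 5: z = -0.0770 + -0.0942i, |z|^2 = 0.0148
Iter 6: z = -0.0769 + -0.0942i, |z|^2 = 0.0148
Iter 7: z = -0.0770 + -0.0942i, |z|^2 = 0.0148
Iter 8: z = -0.0770 + -0.0942i, |z|^2 = 0.0148
Iter 9: z = -0.0770 + -0.0942i, |z|^2 = 0.0148
Iter 10: z = -0.0770 + -0.0942i, |z|^2 = 0.0148
Iter 11: z = -0.0770 + -0.0942i, |z|^2 = 0.0148
Iter 12: z = -0.0770 + -0.0942i, |z|^2 = 0.0148
Iter 13: z = -0.0770 + -0.0942i, |z|^2 = 0.0148
Iter 14: z = -0.0770 + -0.0942i, |z|^2 = 0.0148
Iter 15: z = -0.0770 + -0.0942i, |z|^2 = 0.0148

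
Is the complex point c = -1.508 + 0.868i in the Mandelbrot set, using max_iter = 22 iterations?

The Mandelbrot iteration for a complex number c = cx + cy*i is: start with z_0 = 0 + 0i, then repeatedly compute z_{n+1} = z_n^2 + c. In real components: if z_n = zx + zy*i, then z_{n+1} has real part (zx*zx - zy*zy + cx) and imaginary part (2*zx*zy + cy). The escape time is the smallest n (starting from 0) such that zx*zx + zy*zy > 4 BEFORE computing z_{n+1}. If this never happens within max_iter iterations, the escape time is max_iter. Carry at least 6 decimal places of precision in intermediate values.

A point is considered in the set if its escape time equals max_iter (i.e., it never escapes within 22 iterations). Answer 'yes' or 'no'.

z_0 = 0 + 0i, c = -1.5080 + 0.8680i
Iter 1: z = -1.5080 + 0.8680i, |z|^2 = 3.0275
Iter 2: z = 0.0126 + -1.7499i, |z|^2 = 3.0623
Iter 3: z = -4.5699 + 0.8238i, |z|^2 = 21.5630
Escaped at iteration 3

Answer: no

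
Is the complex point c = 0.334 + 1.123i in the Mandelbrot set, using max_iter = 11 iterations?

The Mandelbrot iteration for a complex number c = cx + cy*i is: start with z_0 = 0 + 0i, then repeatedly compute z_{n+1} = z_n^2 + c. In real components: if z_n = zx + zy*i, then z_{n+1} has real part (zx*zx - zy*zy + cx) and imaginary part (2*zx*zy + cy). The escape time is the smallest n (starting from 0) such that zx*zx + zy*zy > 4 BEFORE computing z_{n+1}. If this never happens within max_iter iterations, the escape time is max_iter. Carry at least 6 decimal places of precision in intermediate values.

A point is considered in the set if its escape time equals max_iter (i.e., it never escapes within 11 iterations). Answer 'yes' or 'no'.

z_0 = 0 + 0i, c = 0.3340 + 1.1230i
Iter 1: z = 0.3340 + 1.1230i, |z|^2 = 1.3727
Iter 2: z = -0.8156 + 1.8732i, |z|^2 = 4.1739
Escaped at iteration 2

Answer: no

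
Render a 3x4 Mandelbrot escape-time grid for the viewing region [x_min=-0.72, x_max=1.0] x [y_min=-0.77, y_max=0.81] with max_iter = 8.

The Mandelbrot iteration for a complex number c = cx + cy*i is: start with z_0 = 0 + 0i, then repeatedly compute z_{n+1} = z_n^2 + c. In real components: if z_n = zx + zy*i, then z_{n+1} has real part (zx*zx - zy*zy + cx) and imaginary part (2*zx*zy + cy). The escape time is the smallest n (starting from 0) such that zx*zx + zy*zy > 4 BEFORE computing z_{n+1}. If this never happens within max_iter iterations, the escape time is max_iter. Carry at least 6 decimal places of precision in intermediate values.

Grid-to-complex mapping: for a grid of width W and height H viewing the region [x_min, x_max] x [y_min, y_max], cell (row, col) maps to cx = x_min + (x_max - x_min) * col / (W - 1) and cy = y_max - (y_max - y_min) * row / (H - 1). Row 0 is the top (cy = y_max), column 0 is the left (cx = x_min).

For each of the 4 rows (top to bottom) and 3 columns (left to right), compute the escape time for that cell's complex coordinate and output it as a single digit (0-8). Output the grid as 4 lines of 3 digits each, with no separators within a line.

Answer: 452
882
882
462

Derivation:
(row=0, col=0): c = -0.7200 + 0.8100i → escape time 4
(row=0, col=1): c = 0.1400 + 0.8100i → escape time 5
(row=0, col=2): c = 1.0000 + 0.8100i → escape time 2
(row=1, col=0): c = -0.7200 + 0.2833i → escape time 8
(row=1, col=1): c = 0.1400 + 0.2833i → escape time 8
(row=1, col=2): c = 1.0000 + 0.2833i → escape time 2
(row=2, col=0): c = -0.7200 + -0.2433i → escape time 8
(row=2, col=1): c = 0.1400 + -0.2433i → escape time 8
(row=2, col=2): c = 1.0000 + -0.2433i → escape time 2
(row=3, col=0): c = -0.7200 + -0.7700i → escape time 4
(row=3, col=1): c = 0.1400 + -0.7700i → escape time 6
(row=3, col=2): c = 1.0000 + -0.7700i → escape time 2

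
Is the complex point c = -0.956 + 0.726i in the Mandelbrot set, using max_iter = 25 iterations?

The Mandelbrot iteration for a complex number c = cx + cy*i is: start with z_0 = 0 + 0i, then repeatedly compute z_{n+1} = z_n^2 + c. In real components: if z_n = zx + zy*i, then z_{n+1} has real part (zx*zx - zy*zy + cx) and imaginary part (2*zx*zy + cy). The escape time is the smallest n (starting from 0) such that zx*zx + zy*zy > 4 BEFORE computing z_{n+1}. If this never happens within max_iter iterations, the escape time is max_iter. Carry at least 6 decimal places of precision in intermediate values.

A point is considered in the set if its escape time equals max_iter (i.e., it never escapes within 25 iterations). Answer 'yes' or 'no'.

z_0 = 0 + 0i, c = -0.9560 + 0.7260i
Iter 1: z = -0.9560 + 0.7260i, |z|^2 = 1.4410
Iter 2: z = -0.5691 + -0.6621i, |z|^2 = 0.7623
Iter 3: z = -1.0705 + 1.4797i, |z|^2 = 3.3353
Iter 4: z = -1.9995 + -2.4419i, |z|^2 = 9.9609
Escaped at iteration 4

Answer: no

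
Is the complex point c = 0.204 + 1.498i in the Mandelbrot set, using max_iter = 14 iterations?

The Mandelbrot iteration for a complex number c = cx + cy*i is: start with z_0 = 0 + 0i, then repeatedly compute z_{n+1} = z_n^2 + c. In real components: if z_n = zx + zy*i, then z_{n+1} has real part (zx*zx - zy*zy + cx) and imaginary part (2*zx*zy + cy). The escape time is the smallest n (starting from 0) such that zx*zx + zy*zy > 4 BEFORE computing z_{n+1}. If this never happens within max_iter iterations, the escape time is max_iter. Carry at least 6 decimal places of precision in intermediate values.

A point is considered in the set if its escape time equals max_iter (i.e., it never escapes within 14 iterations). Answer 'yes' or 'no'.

z_0 = 0 + 0i, c = 0.2040 + 1.4980i
Iter 1: z = 0.2040 + 1.4980i, |z|^2 = 2.2856
Iter 2: z = -1.9984 + 2.1092i, |z|^2 = 8.4422
Escaped at iteration 2

Answer: no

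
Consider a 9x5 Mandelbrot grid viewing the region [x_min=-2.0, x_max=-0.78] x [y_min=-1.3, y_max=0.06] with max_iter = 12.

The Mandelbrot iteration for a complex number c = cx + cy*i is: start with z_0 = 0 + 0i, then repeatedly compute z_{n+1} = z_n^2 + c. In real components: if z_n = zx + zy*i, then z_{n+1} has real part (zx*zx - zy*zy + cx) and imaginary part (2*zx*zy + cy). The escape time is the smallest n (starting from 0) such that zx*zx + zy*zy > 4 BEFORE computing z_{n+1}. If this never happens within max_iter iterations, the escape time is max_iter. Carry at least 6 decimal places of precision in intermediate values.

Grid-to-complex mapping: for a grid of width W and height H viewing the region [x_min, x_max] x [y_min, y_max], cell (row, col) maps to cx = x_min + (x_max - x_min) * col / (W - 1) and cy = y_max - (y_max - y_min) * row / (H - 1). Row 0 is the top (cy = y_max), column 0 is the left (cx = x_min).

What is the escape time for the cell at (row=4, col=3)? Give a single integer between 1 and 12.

Answer: 1

Derivation:
z_0 = 0 + 0i, c = -1.5425 + -1.3000i
Iter 1: z = -1.5425 + -1.3000i, |z|^2 = 4.0693
Escaped at iteration 1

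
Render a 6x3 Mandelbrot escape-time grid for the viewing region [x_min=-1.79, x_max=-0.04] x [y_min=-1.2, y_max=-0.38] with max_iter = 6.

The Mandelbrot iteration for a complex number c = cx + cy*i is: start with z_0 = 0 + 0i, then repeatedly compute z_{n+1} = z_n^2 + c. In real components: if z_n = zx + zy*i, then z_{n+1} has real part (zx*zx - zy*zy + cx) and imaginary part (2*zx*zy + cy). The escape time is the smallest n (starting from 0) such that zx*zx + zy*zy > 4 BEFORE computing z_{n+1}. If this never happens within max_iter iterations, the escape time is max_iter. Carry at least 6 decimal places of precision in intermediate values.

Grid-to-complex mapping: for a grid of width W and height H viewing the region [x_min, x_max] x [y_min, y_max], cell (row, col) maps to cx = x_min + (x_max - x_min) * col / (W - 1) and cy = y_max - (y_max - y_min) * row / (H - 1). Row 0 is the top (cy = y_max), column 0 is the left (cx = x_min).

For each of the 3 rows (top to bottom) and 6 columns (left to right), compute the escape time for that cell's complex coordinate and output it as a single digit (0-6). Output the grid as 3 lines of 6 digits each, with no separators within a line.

(row=0, col=0): c = -1.7900 + -0.3800i → escape time 3
(row=0, col=1): c = -1.4400 + -0.3800i → escape time 4
(row=0, col=2): c = -1.0900 + -0.3800i → escape time 6
(row=0, col=3): c = -0.7400 + -0.3800i → escape time 6
(row=0, col=4): c = -0.3900 + -0.3800i → escape time 6
(row=0, col=5): c = -0.0400 + -0.3800i → escape time 6
(row=1, col=0): c = -1.7900 + -0.7900i → escape time 2
(row=1, col=1): c = -1.4400 + -0.7900i → escape time 3
(row=1, col=2): c = -1.0900 + -0.7900i → escape time 3
(row=1, col=3): c = -0.7400 + -0.7900i → escape time 4
(row=1, col=4): c = -0.3900 + -0.7900i → escape time 6
(row=1, col=5): c = -0.0400 + -0.7900i → escape time 6
(row=2, col=0): c = -1.7900 + -1.2000i → escape time 1
(row=2, col=1): c = -1.4400 + -1.2000i → escape time 2
(row=2, col=2): c = -1.0900 + -1.2000i → escape time 3
(row=2, col=3): c = -0.7400 + -1.2000i → escape time 3
(row=2, col=4): c = -0.3900 + -1.2000i → escape time 3
(row=2, col=5): c = -0.0400 + -1.2000i → escape time 3

Answer: 346666
233466
123333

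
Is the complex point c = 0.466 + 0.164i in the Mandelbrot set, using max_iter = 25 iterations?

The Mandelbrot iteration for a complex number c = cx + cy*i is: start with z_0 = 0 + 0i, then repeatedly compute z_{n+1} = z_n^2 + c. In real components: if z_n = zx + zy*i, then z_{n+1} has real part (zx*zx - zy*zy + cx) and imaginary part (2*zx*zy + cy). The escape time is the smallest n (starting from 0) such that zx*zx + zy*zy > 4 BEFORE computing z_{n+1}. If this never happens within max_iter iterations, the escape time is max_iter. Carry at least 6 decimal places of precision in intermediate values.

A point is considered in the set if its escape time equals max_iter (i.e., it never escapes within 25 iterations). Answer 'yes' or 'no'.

z_0 = 0 + 0i, c = 0.4660 + 0.1640i
Iter 1: z = 0.4660 + 0.1640i, |z|^2 = 0.2441
Iter 2: z = 0.6563 + 0.3168i, |z|^2 = 0.5311
Iter 3: z = 0.7963 + 0.5799i, |z|^2 = 0.9703
Iter 4: z = 0.7638 + 1.0875i, |z|^2 = 1.7660
Iter 5: z = -0.1332 + 1.8253i, |z|^2 = 3.3494
Iter 6: z = -2.8479 + -0.3222i, |z|^2 = 8.2145
Escaped at iteration 6

Answer: no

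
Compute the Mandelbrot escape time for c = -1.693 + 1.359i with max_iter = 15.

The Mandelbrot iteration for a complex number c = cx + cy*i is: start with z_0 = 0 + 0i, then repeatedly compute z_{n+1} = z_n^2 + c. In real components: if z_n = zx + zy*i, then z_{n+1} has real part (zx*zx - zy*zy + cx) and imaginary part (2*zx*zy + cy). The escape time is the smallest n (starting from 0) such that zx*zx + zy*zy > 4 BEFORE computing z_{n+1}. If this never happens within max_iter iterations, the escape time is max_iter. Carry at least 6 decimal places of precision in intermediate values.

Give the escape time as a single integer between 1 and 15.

z_0 = 0 + 0i, c = -1.6930 + 1.3590i
Iter 1: z = -1.6930 + 1.3590i, |z|^2 = 4.7131
Escaped at iteration 1

Answer: 1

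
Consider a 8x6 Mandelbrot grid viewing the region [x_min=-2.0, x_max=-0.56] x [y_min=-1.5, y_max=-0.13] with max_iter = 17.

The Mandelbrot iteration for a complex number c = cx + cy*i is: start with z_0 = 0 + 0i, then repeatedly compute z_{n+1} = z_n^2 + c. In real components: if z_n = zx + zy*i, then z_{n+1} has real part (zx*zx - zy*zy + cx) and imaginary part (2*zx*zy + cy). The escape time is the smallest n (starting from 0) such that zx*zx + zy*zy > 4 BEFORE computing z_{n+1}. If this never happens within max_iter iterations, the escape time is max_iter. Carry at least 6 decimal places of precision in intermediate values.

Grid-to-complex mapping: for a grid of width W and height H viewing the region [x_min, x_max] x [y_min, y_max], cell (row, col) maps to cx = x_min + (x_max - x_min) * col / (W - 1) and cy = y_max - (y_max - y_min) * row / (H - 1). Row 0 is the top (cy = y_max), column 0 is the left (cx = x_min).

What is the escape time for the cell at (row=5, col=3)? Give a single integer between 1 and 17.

Answer: 1

Derivation:
z_0 = 0 + 0i, c = -1.3829 + -1.5000i
Iter 1: z = -1.3829 + -1.5000i, |z|^2 = 4.1623
Escaped at iteration 1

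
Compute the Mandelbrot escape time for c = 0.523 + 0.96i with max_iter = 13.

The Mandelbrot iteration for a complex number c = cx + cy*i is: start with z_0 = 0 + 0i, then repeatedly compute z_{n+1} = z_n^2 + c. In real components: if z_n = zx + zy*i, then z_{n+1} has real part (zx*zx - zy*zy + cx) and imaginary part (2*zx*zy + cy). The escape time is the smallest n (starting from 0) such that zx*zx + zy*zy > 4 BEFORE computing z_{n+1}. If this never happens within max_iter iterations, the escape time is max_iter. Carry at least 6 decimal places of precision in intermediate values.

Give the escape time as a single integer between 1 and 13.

Answer: 3

Derivation:
z_0 = 0 + 0i, c = 0.5230 + 0.9600i
Iter 1: z = 0.5230 + 0.9600i, |z|^2 = 1.1951
Iter 2: z = -0.1251 + 1.9642i, |z|^2 = 3.8736
Iter 3: z = -3.3193 + 0.4687i, |z|^2 = 11.2373
Escaped at iteration 3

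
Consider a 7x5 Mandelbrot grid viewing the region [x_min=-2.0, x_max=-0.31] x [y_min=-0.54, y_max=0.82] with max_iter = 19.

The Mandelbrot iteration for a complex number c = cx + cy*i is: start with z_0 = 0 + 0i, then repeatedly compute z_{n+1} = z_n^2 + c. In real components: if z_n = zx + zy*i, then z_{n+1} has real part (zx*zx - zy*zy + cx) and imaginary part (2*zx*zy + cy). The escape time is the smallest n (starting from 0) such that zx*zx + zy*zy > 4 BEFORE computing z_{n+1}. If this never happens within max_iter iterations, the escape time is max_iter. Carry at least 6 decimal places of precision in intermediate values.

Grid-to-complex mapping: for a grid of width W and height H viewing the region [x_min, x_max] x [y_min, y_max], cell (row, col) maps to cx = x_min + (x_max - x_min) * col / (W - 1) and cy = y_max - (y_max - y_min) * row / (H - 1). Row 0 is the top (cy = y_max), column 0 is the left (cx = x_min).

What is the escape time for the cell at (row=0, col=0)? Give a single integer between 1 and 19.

Answer: 1

Derivation:
z_0 = 0 + 0i, c = -2.0000 + 0.8200i
Iter 1: z = -2.0000 + 0.8200i, |z|^2 = 4.6724
Escaped at iteration 1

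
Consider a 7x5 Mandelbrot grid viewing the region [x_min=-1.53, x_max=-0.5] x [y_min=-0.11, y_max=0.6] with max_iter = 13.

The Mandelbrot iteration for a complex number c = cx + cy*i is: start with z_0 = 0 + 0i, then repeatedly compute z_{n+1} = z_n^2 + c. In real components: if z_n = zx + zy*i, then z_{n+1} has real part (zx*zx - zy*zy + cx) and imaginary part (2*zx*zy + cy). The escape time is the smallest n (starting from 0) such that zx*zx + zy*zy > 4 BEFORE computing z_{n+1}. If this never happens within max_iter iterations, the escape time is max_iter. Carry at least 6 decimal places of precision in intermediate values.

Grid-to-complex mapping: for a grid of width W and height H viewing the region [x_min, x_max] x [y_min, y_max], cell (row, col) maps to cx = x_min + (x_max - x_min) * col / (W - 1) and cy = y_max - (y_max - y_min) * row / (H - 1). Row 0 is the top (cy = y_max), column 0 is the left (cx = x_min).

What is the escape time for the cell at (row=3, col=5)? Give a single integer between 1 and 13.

z_0 = 0 + 0i, c = -0.6717 + 0.0675i
Iter 1: z = -0.6717 + 0.0675i, |z|^2 = 0.4557
Iter 2: z = -0.2251 + -0.0232i, |z|^2 = 0.0512
Iter 3: z = -0.6215 + 0.0779i, |z|^2 = 0.3924
Iter 4: z = -0.2914 + -0.0294i, |z|^2 = 0.0858
Iter 5: z = -0.5876 + 0.0846i, |z|^2 = 0.3524
Iter 6: z = -0.3336 + -0.0319i, |z|^2 = 0.1123
Iter 7: z = -0.5614 + 0.0888i, |z|^2 = 0.3231
Iter 8: z = -0.3644 + -0.0322i, |z|^2 = 0.1338
Iter 9: z = -0.5400 + 0.0910i, |z|^2 = 0.2998
Iter 10: z = -0.3884 + -0.0308i, |z|^2 = 0.1518
Iter 11: z = -0.5218 + 0.0914i, |z|^2 = 0.2806
Iter 12: z = -0.4078 + -0.0279i, |z|^2 = 0.1671

Answer: 13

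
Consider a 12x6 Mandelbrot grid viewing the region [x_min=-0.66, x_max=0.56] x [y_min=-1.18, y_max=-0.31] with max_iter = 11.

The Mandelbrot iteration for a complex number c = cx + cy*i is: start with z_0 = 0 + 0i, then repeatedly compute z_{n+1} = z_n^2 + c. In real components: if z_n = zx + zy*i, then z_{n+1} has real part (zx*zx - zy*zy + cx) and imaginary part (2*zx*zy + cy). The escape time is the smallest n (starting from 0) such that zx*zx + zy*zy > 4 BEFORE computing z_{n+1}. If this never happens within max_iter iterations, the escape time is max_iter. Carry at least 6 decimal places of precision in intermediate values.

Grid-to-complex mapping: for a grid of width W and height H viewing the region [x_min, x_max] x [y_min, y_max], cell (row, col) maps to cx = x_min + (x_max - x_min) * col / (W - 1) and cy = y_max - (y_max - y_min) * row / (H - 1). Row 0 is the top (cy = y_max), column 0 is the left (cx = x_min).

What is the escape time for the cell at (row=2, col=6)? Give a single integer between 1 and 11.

z_0 = 0 + 0i, c = 0.0055 + -0.6580i
Iter 1: z = 0.0055 + -0.6580i, |z|^2 = 0.4330
Iter 2: z = -0.4275 + -0.6652i, |z|^2 = 0.6252
Iter 3: z = -0.2543 + -0.0893i, |z|^2 = 0.0726
Iter 4: z = 0.0621 + -0.6126i, |z|^2 = 0.3791
Iter 5: z = -0.3659 + -0.7341i, |z|^2 = 0.6729
Iter 6: z = -0.3996 + -0.1207i, |z|^2 = 0.1742
Iter 7: z = 0.1505 + -0.5615i, |z|^2 = 0.3380
Iter 8: z = -0.2872 + -0.8271i, |z|^2 = 0.7665
Iter 9: z = -0.5961 + -0.1829i, |z|^2 = 0.3888
Iter 10: z = 0.3273 + -0.4399i, |z|^2 = 0.3007

Answer: 11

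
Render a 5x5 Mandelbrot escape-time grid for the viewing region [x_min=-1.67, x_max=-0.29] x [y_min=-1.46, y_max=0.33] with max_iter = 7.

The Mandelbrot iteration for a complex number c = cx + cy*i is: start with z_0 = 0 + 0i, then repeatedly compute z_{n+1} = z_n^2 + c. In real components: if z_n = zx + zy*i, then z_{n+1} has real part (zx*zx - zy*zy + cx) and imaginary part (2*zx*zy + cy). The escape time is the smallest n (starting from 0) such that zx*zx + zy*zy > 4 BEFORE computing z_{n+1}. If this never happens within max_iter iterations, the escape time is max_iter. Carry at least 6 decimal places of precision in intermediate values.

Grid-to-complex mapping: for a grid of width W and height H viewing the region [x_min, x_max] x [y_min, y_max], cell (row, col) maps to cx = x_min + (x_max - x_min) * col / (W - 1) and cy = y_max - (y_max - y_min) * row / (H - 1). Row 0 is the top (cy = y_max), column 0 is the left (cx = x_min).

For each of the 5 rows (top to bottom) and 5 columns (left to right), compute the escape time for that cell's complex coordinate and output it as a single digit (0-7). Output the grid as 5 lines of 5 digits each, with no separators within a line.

Answer: 46777
57777
33577
23345
12222

Derivation:
(row=0, col=0): c = -1.6700 + 0.3300i → escape time 4
(row=0, col=1): c = -1.3250 + 0.3300i → escape time 6
(row=0, col=2): c = -0.9800 + 0.3300i → escape time 7
(row=0, col=3): c = -0.6350 + 0.3300i → escape time 7
(row=0, col=4): c = -0.2900 + 0.3300i → escape time 7
(row=1, col=0): c = -1.6700 + -0.1175i → escape time 5
(row=1, col=1): c = -1.3250 + -0.1175i → escape time 7
(row=1, col=2): c = -0.9800 + -0.1175i → escape time 7
(row=1, col=3): c = -0.6350 + -0.1175i → escape time 7
(row=1, col=4): c = -0.2900 + -0.1175i → escape time 7
(row=2, col=0): c = -1.6700 + -0.5650i → escape time 3
(row=2, col=1): c = -1.3250 + -0.5650i → escape time 3
(row=2, col=2): c = -0.9800 + -0.5650i → escape time 5
(row=2, col=3): c = -0.6350 + -0.5650i → escape time 7
(row=2, col=4): c = -0.2900 + -0.5650i → escape time 7
(row=3, col=0): c = -1.6700 + -1.0125i → escape time 2
(row=3, col=1): c = -1.3250 + -1.0125i → escape time 3
(row=3, col=2): c = -0.9800 + -1.0125i → escape time 3
(row=3, col=3): c = -0.6350 + -1.0125i → escape time 4
(row=3, col=4): c = -0.2900 + -1.0125i → escape time 5
(row=4, col=0): c = -1.6700 + -1.4600i → escape time 1
(row=4, col=1): c = -1.3250 + -1.4600i → escape time 2
(row=4, col=2): c = -0.9800 + -1.4600i → escape time 2
(row=4, col=3): c = -0.6350 + -1.4600i → escape time 2
(row=4, col=4): c = -0.2900 + -1.4600i → escape time 2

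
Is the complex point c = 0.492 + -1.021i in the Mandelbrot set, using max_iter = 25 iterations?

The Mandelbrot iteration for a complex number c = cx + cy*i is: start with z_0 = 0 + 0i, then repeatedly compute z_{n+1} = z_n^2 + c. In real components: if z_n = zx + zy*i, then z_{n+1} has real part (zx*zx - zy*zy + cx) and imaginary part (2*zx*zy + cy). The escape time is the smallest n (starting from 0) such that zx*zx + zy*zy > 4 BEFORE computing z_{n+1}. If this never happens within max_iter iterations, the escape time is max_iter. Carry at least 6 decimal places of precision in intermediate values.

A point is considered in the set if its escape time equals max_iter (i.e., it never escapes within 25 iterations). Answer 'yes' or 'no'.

z_0 = 0 + 0i, c = 0.4920 + -1.0210i
Iter 1: z = 0.4920 + -1.0210i, |z|^2 = 1.2845
Iter 2: z = -0.3084 + -2.0257i, |z|^2 = 4.1984
Escaped at iteration 2

Answer: no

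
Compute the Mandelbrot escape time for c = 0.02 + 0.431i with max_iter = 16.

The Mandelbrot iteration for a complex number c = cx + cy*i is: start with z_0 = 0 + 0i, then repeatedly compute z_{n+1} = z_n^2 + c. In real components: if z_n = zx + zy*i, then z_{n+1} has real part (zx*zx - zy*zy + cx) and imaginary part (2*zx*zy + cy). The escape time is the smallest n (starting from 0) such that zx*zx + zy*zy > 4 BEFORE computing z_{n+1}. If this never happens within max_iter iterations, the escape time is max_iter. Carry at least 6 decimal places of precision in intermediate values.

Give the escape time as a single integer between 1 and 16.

z_0 = 0 + 0i, c = 0.0200 + 0.4310i
Iter 1: z = 0.0200 + 0.4310i, |z|^2 = 0.1862
Iter 2: z = -0.1654 + 0.4482i, |z|^2 = 0.2283
Iter 3: z = -0.1536 + 0.2828i, |z|^2 = 0.1035
Iter 4: z = -0.0364 + 0.3442i, |z|^2 = 0.1198
Iter 5: z = -0.0971 + 0.4060i, |z|^2 = 0.1742
Iter 6: z = -0.1354 + 0.3521i, |z|^2 = 0.1423
Iter 7: z = -0.0857 + 0.3357i, |z|^2 = 0.1200
Iter 8: z = -0.0853 + 0.3735i, |z|^2 = 0.1468
Iter 9: z = -0.1122 + 0.3673i, |z|^2 = 0.1475
Iter 10: z = -0.1023 + 0.3486i, |z|^2 = 0.1320
Iter 11: z = -0.0910 + 0.3597i, |z|^2 = 0.1377
Iter 12: z = -0.1011 + 0.3655i, |z|^2 = 0.1438
Iter 13: z = -0.1034 + 0.3571i, |z|^2 = 0.1382
Iter 14: z = -0.0968 + 0.3572i, |z|^2 = 0.1369
Iter 15: z = -0.0982 + 0.3618i, |z|^2 = 0.1406

Answer: 16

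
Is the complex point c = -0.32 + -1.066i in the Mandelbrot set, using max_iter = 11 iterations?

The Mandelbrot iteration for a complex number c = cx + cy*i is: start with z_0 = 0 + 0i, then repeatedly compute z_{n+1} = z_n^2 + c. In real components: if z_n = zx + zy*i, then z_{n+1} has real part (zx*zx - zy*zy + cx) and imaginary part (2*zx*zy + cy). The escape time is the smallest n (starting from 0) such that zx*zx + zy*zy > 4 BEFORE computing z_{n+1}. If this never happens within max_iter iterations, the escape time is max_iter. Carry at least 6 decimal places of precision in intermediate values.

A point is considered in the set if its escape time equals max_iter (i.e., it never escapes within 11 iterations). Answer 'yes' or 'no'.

Answer: no

Derivation:
z_0 = 0 + 0i, c = -0.3200 + -1.0660i
Iter 1: z = -0.3200 + -1.0660i, |z|^2 = 1.2388
Iter 2: z = -1.3540 + -0.3838i, |z|^2 = 1.9805
Iter 3: z = 1.3659 + -0.0268i, |z|^2 = 1.8665
Iter 4: z = 1.5450 + -1.1392i, |z|^2 = 3.6850
Iter 5: z = 0.7692 + -4.5863i, |z|^2 = 21.6263
Escaped at iteration 5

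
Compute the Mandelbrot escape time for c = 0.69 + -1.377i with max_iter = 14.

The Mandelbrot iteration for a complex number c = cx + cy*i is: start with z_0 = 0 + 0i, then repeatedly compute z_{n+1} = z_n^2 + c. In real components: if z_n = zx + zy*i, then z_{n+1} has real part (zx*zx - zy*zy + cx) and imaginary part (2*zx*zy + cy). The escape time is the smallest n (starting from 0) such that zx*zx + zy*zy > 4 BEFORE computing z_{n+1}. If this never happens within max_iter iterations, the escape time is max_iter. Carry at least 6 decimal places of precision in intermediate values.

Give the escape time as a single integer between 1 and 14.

z_0 = 0 + 0i, c = 0.6900 + -1.3770i
Iter 1: z = 0.6900 + -1.3770i, |z|^2 = 2.3722
Iter 2: z = -0.7300 + -3.2773i, |z|^2 = 11.2734
Escaped at iteration 2

Answer: 2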